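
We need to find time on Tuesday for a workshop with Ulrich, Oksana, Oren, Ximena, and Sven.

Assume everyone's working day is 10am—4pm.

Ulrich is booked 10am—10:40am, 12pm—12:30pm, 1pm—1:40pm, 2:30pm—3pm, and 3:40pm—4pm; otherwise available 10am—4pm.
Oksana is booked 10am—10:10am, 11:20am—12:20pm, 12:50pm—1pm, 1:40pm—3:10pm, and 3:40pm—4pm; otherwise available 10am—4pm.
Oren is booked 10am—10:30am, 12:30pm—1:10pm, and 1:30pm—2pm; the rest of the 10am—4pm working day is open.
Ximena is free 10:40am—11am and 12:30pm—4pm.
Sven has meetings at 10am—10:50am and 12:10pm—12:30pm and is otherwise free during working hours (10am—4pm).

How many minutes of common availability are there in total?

Ulrich free within 10:00–16:00: 10:40–12:00, 12:30–13:00, 13:40–14:30, 15:00–15:40.
Oksana free within 10:00–16:00: 10:10–11:20, 12:20–12:50, 13:00–13:40, 15:10–15:40.
Oren free within 10:00–16:00: 10:30–12:30, 13:10–13:30, 14:00–16:00.
Sven free within 10:00–16:00: 10:50–12:10, 12:30–16:00.
Ulrich ∩ Oksana: 10:40–11:20, 12:30–12:50, 15:10–15:40.
Ulrich ∩ Oksana ∩ Oren: 10:40–11:20, 15:10–15:40.
Ulrich ∩ Oksana ∩ Oren ∩ Ximena: 10:40–11:00, 15:10–15:40.
Ulrich ∩ Oksana ∩ Oren ∩ Ximena ∩ Sven: 10:50–11:00, 15:10–15:40.
Total common minutes: 10 + 30 = 40.

40 minutes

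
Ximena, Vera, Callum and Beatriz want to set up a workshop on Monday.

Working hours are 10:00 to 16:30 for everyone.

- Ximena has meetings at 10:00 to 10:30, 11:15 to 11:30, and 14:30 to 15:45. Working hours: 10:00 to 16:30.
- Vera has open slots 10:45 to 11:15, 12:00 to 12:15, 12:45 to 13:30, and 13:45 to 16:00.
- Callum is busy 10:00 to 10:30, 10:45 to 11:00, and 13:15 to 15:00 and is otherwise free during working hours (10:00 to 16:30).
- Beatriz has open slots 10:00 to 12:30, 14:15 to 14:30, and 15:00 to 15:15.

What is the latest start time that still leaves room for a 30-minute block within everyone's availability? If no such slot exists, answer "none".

none

Ximena free within 10:00–16:30: 10:30–11:15, 11:30–14:30, 15:45–16:30.
Callum free within 10:00–16:30: 10:30–10:45, 11:00–13:15, 15:00–16:30.
Ximena ∩ Vera: 10:45–11:15, 12:00–12:15, 12:45–13:30, 13:45–14:30, 15:45–16:00.
Ximena ∩ Vera ∩ Callum: 11:00–11:15, 12:00–12:15, 12:45–13:15, 15:45–16:00.
Ximena ∩ Vera ∩ Callum ∩ Beatriz: 11:00–11:15, 12:00–12:15.
Windows ≥ 30 min: (none).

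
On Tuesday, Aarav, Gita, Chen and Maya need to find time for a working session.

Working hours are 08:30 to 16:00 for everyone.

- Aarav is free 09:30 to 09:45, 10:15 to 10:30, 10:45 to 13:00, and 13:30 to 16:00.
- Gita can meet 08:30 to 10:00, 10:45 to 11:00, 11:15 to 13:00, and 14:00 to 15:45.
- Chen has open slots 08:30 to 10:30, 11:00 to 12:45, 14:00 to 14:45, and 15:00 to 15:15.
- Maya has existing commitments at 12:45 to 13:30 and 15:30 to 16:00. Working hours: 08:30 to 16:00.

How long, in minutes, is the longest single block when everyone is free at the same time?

90 minutes

Maya free within 08:30–16:00: 08:30–12:45, 13:30–15:30.
Aarav ∩ Gita: 09:30–09:45, 10:45–11:00, 11:15–13:00, 14:00–15:45.
Aarav ∩ Gita ∩ Chen: 09:30–09:45, 11:15–12:45, 14:00–14:45, 15:00–15:15.
Aarav ∩ Gita ∩ Chen ∩ Maya: 09:30–09:45, 11:15–12:45, 14:00–14:45, 15:00–15:15.
Common window lengths: 15, 90, 45, 15 min; longest is 90.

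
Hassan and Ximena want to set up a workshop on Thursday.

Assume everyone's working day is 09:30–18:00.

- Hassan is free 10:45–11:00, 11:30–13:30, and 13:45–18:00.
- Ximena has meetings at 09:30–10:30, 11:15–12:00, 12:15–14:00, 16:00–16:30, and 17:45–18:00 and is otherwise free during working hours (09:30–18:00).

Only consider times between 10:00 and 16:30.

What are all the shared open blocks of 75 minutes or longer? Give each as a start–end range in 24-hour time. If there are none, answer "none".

14:00–16:00

Ximena free within 09:30–18:00: 10:30–11:15, 12:00–12:15, 14:00–16:00, 16:30–17:45.
Hassan ∩ Ximena: 10:45–11:00, 12:00–12:15, 14:00–16:00, 16:30–17:45.
Restricted to 10:00–16:30: 10:45–11:00, 12:00–12:15, 14:00–16:00.
Windows ≥ 75 min: 14:00–16:00.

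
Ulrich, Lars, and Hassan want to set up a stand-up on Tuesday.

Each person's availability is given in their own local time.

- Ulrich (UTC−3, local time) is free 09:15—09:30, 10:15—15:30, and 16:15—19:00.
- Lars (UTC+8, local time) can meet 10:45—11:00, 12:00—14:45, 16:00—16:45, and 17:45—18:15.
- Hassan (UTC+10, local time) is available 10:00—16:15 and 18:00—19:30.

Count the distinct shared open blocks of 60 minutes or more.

0

Ulrich → UTC: 12:15–12:30, 13:15–18:30, 19:15–22:00.
Lars → UTC: 02:45–03:00, 04:00–06:45, 08:00–08:45, 09:45–10:15.
Hassan → UTC: 00:00–06:15, 08:00–09:30.
Ulrich ∩ Lars: (none).
Ulrich ∩ Lars ∩ Hassan: (none).
Windows ≥ 60 min: (none).
That's 0 windows.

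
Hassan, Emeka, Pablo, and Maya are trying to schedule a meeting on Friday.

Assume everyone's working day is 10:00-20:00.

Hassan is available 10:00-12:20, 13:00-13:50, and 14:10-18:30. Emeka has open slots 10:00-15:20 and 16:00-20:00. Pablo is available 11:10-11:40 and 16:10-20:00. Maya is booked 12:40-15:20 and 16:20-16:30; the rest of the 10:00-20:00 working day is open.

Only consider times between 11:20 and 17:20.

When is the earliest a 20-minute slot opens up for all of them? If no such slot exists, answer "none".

11:20

Maya free within 10:00–20:00: 10:00–12:40, 15:20–16:20, 16:30–20:00.
Hassan ∩ Emeka: 10:00–12:20, 13:00–13:50, 14:10–15:20, 16:00–18:30.
Hassan ∩ Emeka ∩ Pablo: 11:10–11:40, 16:10–18:30.
Hassan ∩ Emeka ∩ Pablo ∩ Maya: 11:10–11:40, 16:10–16:20, 16:30–18:30.
Restricted to 11:20–17:20: 11:20–11:40, 16:10–16:20, 16:30–17:20.
Windows ≥ 20 min: 11:20–11:40, 16:30–17:20.
Earliest such window starts at 11:20.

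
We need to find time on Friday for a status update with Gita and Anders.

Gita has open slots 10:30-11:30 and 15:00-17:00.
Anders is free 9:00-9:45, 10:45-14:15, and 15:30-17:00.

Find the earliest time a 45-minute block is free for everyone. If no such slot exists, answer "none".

10:45

Gita ∩ Anders: 10:45–11:30, 15:30–17:00.
Windows ≥ 45 min: 10:45–11:30, 15:30–17:00.
Earliest such window starts at 10:45.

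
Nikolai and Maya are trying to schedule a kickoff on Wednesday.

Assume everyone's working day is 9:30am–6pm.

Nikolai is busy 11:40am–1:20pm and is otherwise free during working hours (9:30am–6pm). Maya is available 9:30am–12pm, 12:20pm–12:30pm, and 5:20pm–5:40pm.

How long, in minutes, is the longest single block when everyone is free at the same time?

130 minutes

Nikolai free within 09:30–18:00: 09:30–11:40, 13:20–18:00.
Nikolai ∩ Maya: 09:30–11:40, 17:20–17:40.
Common window lengths: 130, 20 min; longest is 130.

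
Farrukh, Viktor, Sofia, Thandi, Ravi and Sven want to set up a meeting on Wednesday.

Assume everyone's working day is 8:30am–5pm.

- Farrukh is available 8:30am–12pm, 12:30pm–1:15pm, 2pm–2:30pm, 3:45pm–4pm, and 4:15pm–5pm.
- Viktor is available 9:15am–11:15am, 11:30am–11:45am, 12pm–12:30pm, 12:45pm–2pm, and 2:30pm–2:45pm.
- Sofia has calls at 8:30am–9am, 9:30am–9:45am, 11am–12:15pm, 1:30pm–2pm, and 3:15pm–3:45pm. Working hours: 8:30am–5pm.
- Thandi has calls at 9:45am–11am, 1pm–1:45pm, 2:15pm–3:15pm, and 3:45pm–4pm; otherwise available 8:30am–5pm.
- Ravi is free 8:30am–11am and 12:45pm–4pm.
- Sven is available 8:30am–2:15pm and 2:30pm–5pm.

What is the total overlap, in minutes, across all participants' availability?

Sofia free within 08:30–17:00: 09:00–09:30, 09:45–11:00, 12:15–13:30, 14:00–15:15, 15:45–17:00.
Thandi free within 08:30–17:00: 08:30–09:45, 11:00–13:00, 13:45–14:15, 15:15–15:45, 16:00–17:00.
Farrukh ∩ Viktor: 09:15–11:15, 11:30–11:45, 12:45–13:15.
Farrukh ∩ Viktor ∩ Sofia: 09:15–09:30, 09:45–11:00, 12:45–13:15.
Farrukh ∩ Viktor ∩ Sofia ∩ Thandi: 09:15–09:30, 12:45–13:00.
Farrukh ∩ Viktor ∩ Sofia ∩ Thandi ∩ Ravi: 09:15–09:30, 12:45–13:00.
Farrukh ∩ Viktor ∩ Sofia ∩ Thandi ∩ Ravi ∩ Sven: 09:15–09:30, 12:45–13:00.
Total common minutes: 15 + 15 = 30.

30 minutes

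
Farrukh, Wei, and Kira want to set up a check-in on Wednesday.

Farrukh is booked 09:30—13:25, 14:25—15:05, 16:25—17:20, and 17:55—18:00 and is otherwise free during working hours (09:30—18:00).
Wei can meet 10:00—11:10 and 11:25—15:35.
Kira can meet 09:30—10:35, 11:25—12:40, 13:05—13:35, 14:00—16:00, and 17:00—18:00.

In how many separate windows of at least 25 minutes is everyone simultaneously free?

2

Farrukh free within 09:30–18:00: 13:25–14:25, 15:05–16:25, 17:20–17:55.
Farrukh ∩ Wei: 13:25–14:25, 15:05–15:35.
Farrukh ∩ Wei ∩ Kira: 13:25–13:35, 14:00–14:25, 15:05–15:35.
Windows ≥ 25 min: 14:00–14:25, 15:05–15:35.
That's 2 windows.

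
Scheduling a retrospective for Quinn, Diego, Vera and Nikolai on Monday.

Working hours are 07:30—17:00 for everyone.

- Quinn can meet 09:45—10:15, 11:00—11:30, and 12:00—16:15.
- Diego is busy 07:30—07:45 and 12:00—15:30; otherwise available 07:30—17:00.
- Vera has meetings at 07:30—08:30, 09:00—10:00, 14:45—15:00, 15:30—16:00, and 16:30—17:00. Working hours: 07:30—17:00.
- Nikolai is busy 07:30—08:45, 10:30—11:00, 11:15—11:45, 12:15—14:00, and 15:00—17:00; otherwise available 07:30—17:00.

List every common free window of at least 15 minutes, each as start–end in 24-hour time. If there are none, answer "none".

10:00–10:15, 11:00–11:15

Diego free within 07:30–17:00: 07:45–12:00, 15:30–17:00.
Vera free within 07:30–17:00: 08:30–09:00, 10:00–14:45, 15:00–15:30, 16:00–16:30.
Nikolai free within 07:30–17:00: 08:45–10:30, 11:00–11:15, 11:45–12:15, 14:00–15:00.
Quinn ∩ Diego: 09:45–10:15, 11:00–11:30, 15:30–16:15.
Quinn ∩ Diego ∩ Vera: 10:00–10:15, 11:00–11:30, 16:00–16:15.
Quinn ∩ Diego ∩ Vera ∩ Nikolai: 10:00–10:15, 11:00–11:15.
Windows ≥ 15 min: 10:00–10:15, 11:00–11:15.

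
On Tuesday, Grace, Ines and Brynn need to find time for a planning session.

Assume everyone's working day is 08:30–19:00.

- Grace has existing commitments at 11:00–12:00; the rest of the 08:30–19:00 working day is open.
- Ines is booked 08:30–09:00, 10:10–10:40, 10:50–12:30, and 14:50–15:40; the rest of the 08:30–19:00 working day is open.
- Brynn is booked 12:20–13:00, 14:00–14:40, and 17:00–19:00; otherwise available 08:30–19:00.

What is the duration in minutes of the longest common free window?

Grace free within 08:30–19:00: 08:30–11:00, 12:00–19:00.
Ines free within 08:30–19:00: 09:00–10:10, 10:40–10:50, 12:30–14:50, 15:40–19:00.
Brynn free within 08:30–19:00: 08:30–12:20, 13:00–14:00, 14:40–17:00.
Grace ∩ Ines: 09:00–10:10, 10:40–10:50, 12:30–14:50, 15:40–19:00.
Grace ∩ Ines ∩ Brynn: 09:00–10:10, 10:40–10:50, 13:00–14:00, 14:40–14:50, 15:40–17:00.
Common window lengths: 70, 10, 60, 10, 80 min; longest is 80.

80 minutes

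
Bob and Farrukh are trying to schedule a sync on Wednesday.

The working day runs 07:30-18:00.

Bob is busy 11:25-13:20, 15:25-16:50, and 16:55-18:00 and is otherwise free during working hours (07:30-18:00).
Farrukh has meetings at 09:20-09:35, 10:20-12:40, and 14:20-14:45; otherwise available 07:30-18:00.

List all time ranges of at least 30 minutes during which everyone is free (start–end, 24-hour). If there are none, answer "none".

Bob free within 07:30–18:00: 07:30–11:25, 13:20–15:25, 16:50–16:55.
Farrukh free within 07:30–18:00: 07:30–09:20, 09:35–10:20, 12:40–14:20, 14:45–18:00.
Bob ∩ Farrukh: 07:30–09:20, 09:35–10:20, 13:20–14:20, 14:45–15:25, 16:50–16:55.
Windows ≥ 30 min: 07:30–09:20, 09:35–10:20, 13:20–14:20, 14:45–15:25.

07:30–09:20, 09:35–10:20, 13:20–14:20, 14:45–15:25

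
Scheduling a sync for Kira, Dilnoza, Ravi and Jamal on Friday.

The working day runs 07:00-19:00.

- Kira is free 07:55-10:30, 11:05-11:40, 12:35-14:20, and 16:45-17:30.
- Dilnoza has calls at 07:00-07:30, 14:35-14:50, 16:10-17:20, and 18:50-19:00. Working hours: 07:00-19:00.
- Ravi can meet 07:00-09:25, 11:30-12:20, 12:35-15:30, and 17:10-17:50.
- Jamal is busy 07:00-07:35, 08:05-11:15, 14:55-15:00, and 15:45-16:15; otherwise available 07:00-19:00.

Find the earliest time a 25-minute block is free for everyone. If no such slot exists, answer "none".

12:35

Dilnoza free within 07:00–19:00: 07:30–14:35, 14:50–16:10, 17:20–18:50.
Jamal free within 07:00–19:00: 07:35–08:05, 11:15–14:55, 15:00–15:45, 16:15–19:00.
Kira ∩ Dilnoza: 07:55–10:30, 11:05–11:40, 12:35–14:20, 17:20–17:30.
Kira ∩ Dilnoza ∩ Ravi: 07:55–09:25, 11:30–11:40, 12:35–14:20, 17:20–17:30.
Kira ∩ Dilnoza ∩ Ravi ∩ Jamal: 07:55–08:05, 11:30–11:40, 12:35–14:20, 17:20–17:30.
Windows ≥ 25 min: 12:35–14:20.
Earliest such window starts at 12:35.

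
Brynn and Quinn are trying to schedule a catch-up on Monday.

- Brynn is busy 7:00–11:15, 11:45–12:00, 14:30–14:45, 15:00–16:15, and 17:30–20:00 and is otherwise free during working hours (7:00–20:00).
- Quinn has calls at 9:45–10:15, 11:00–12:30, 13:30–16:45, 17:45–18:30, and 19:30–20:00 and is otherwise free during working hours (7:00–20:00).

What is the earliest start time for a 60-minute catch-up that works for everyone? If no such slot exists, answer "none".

12:30

Brynn free within 07:00–20:00: 11:15–11:45, 12:00–14:30, 14:45–15:00, 16:15–17:30.
Quinn free within 07:00–20:00: 07:00–09:45, 10:15–11:00, 12:30–13:30, 16:45–17:45, 18:30–19:30.
Brynn ∩ Quinn: 12:30–13:30, 16:45–17:30.
Windows ≥ 60 min: 12:30–13:30.
Earliest such window starts at 12:30.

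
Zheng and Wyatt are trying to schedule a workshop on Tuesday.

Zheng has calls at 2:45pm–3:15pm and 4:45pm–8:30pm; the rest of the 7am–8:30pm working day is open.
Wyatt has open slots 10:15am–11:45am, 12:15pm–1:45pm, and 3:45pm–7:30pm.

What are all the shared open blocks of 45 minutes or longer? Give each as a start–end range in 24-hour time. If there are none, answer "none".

Zheng free within 07:00–20:30: 07:00–14:45, 15:15–16:45.
Zheng ∩ Wyatt: 10:15–11:45, 12:15–13:45, 15:45–16:45.
Windows ≥ 45 min: 10:15–11:45, 12:15–13:45, 15:45–16:45.

10:15–11:45, 12:15–13:45, 15:45–16:45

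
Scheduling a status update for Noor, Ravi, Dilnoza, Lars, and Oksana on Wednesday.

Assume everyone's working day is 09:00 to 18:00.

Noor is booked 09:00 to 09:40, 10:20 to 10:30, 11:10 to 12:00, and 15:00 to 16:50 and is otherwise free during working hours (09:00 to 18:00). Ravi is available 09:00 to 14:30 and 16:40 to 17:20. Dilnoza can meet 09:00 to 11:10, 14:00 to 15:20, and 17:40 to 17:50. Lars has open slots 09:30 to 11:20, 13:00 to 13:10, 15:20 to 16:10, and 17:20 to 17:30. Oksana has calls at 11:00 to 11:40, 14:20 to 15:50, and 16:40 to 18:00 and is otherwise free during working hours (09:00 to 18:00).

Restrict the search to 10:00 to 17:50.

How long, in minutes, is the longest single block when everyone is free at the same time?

30 minutes

Noor free within 09:00–18:00: 09:40–10:20, 10:30–11:10, 12:00–15:00, 16:50–18:00.
Oksana free within 09:00–18:00: 09:00–11:00, 11:40–14:20, 15:50–16:40.
Noor ∩ Ravi: 09:40–10:20, 10:30–11:10, 12:00–14:30, 16:50–17:20.
Noor ∩ Ravi ∩ Dilnoza: 09:40–10:20, 10:30–11:10, 14:00–14:30.
Noor ∩ Ravi ∩ Dilnoza ∩ Lars: 09:40–10:20, 10:30–11:10.
Noor ∩ Ravi ∩ Dilnoza ∩ Lars ∩ Oksana: 09:40–10:20, 10:30–11:00.
Restricted to 10:00–17:50: 10:00–10:20, 10:30–11:00.
Common window lengths: 20, 30 min; longest is 30.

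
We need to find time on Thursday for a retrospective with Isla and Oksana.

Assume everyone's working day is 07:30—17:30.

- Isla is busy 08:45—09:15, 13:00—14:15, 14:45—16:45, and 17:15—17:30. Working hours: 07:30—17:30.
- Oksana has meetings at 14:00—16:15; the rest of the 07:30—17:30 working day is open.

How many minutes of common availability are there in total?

330 minutes

Isla free within 07:30–17:30: 07:30–08:45, 09:15–13:00, 14:15–14:45, 16:45–17:15.
Oksana free within 07:30–17:30: 07:30–14:00, 16:15–17:30.
Isla ∩ Oksana: 07:30–08:45, 09:15–13:00, 16:45–17:15.
Total common minutes: 75 + 225 + 30 = 330.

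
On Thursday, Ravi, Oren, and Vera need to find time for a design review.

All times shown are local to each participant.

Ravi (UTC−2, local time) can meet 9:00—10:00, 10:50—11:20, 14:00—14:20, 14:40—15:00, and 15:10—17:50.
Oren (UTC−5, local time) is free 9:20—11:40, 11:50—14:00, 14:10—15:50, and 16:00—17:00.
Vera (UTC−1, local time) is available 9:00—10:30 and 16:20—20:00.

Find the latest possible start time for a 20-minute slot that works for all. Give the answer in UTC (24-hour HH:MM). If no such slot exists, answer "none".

19:30

Ravi → UTC: 11:00–12:00, 12:50–13:20, 16:00–16:20, 16:40–17:00, 17:10–19:50.
Oren → UTC: 14:20–16:40, 16:50–19:00, 19:10–20:50, 21:00–22:00.
Vera → UTC: 10:00–11:30, 17:20–21:00.
Ravi ∩ Oren: 16:00–16:20, 16:50–17:00, 17:10–19:00, 19:10–19:50.
Ravi ∩ Oren ∩ Vera: 17:20–19:00, 19:10–19:50.
Windows ≥ 20 min: 17:20–19:00, 19:10–19:50.
Latest start in the last window 19:10–19:50 is 19:50 − 20 min = 19:30.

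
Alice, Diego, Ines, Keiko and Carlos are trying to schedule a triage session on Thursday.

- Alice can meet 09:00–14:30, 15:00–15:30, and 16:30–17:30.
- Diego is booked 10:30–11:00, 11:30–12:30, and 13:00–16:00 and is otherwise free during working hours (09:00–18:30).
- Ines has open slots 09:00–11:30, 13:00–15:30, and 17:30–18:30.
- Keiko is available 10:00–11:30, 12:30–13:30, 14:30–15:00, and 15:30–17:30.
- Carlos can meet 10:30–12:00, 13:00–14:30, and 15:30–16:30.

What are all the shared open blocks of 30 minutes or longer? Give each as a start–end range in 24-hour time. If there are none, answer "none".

Diego free within 09:00–18:30: 09:00–10:30, 11:00–11:30, 12:30–13:00, 16:00–18:30.
Alice ∩ Diego: 09:00–10:30, 11:00–11:30, 12:30–13:00, 16:30–17:30.
Alice ∩ Diego ∩ Ines: 09:00–10:30, 11:00–11:30.
Alice ∩ Diego ∩ Ines ∩ Keiko: 10:00–10:30, 11:00–11:30.
Alice ∩ Diego ∩ Ines ∩ Keiko ∩ Carlos: 11:00–11:30.
Windows ≥ 30 min: 11:00–11:30.

11:00–11:30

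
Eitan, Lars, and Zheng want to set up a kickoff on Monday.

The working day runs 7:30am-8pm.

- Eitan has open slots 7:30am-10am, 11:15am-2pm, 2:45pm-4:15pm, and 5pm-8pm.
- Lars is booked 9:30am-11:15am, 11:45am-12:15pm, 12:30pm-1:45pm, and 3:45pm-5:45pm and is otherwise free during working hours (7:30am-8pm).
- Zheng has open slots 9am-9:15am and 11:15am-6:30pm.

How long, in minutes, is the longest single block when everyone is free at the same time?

Lars free within 07:30–20:00: 07:30–09:30, 11:15–11:45, 12:15–12:30, 13:45–15:45, 17:45–20:00.
Eitan ∩ Lars: 07:30–09:30, 11:15–11:45, 12:15–12:30, 13:45–14:00, 14:45–15:45, 17:45–20:00.
Eitan ∩ Lars ∩ Zheng: 09:00–09:15, 11:15–11:45, 12:15–12:30, 13:45–14:00, 14:45–15:45, 17:45–18:30.
Common window lengths: 15, 30, 15, 15, 60, 45 min; longest is 60.

60 minutes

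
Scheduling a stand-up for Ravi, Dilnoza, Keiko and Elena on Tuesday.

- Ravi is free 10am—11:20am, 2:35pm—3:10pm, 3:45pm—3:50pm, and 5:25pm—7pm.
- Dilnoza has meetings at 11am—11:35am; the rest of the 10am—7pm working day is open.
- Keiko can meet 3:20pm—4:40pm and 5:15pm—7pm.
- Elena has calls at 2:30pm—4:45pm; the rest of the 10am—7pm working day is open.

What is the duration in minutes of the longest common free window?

95 minutes

Dilnoza free within 10:00–19:00: 10:00–11:00, 11:35–19:00.
Elena free within 10:00–19:00: 10:00–14:30, 16:45–19:00.
Ravi ∩ Dilnoza: 10:00–11:00, 14:35–15:10, 15:45–15:50, 17:25–19:00.
Ravi ∩ Dilnoza ∩ Keiko: 15:45–15:50, 17:25–19:00.
Ravi ∩ Dilnoza ∩ Keiko ∩ Elena: 17:25–19:00.
Single common window of 95 minutes.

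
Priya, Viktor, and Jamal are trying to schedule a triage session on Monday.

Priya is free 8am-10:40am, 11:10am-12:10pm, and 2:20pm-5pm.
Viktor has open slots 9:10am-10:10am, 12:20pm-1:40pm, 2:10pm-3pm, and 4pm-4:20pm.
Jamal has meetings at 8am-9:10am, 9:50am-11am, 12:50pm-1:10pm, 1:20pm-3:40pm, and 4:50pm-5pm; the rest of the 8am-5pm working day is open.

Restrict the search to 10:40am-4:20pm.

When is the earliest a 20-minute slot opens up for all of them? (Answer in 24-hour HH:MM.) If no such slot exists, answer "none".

Jamal free within 08:00–17:00: 09:10–09:50, 11:00–12:50, 13:10–13:20, 15:40–16:50.
Priya ∩ Viktor: 09:10–10:10, 14:20–15:00, 16:00–16:20.
Priya ∩ Viktor ∩ Jamal: 09:10–09:50, 16:00–16:20.
Restricted to 10:40–16:20: 16:00–16:20.
Windows ≥ 20 min: 16:00–16:20.
Earliest such window starts at 16:00.

16:00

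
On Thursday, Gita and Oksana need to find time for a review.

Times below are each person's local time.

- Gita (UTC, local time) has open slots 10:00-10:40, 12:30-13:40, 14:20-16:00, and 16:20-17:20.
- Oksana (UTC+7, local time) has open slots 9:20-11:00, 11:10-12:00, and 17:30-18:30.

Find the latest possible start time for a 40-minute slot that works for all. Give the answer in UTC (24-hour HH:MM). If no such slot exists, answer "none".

Gita → UTC: 10:00–10:40, 12:30–13:40, 14:20–16:00, 16:20–17:20.
Oksana → UTC: 02:20–04:00, 04:10–05:00, 10:30–11:30.
Gita ∩ Oksana: 10:30–10:40.
Windows ≥ 40 min: (none).

none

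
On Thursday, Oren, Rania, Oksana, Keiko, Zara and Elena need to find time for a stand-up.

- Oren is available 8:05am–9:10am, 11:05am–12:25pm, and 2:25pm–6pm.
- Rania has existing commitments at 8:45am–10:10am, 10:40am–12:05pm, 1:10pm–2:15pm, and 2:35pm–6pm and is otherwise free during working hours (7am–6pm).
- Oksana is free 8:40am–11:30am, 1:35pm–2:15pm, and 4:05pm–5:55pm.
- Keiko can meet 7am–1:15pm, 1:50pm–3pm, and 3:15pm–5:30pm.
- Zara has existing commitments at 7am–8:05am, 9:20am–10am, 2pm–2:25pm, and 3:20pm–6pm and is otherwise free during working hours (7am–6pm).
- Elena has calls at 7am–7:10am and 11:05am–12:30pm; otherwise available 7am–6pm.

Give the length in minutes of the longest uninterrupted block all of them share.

Rania free within 07:00–18:00: 07:00–08:45, 10:10–10:40, 12:05–13:10, 14:15–14:35.
Zara free within 07:00–18:00: 08:05–09:20, 10:00–14:00, 14:25–15:20.
Elena free within 07:00–18:00: 07:10–11:05, 12:30–18:00.
Oren ∩ Rania: 08:05–08:45, 12:05–12:25, 14:25–14:35.
Oren ∩ Rania ∩ Oksana: 08:40–08:45.
Oren ∩ Rania ∩ Oksana ∩ Keiko: 08:40–08:45.
Oren ∩ Rania ∩ Oksana ∩ Keiko ∩ Zara: 08:40–08:45.
Oren ∩ Rania ∩ Oksana ∩ Keiko ∩ Zara ∩ Elena: 08:40–08:45.
Single common window of 5 minutes.

5 minutes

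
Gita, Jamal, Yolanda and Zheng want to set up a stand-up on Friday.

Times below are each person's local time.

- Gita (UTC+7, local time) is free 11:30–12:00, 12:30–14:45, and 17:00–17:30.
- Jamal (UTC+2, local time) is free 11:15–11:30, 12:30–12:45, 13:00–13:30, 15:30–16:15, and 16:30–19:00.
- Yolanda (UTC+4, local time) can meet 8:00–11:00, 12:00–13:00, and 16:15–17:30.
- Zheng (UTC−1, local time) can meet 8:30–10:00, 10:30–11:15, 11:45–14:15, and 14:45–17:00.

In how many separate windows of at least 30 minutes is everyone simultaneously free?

0

Gita → UTC: 04:30–05:00, 05:30–07:45, 10:00–10:30.
Jamal → UTC: 09:15–09:30, 10:30–10:45, 11:00–11:30, 13:30–14:15, 14:30–17:00.
Yolanda → UTC: 04:00–07:00, 08:00–09:00, 12:15–13:30.
Zheng → UTC: 09:30–11:00, 11:30–12:15, 12:45–15:15, 15:45–18:00.
Gita ∩ Jamal: (none).
Gita ∩ Jamal ∩ Yolanda: (none).
Gita ∩ Jamal ∩ Yolanda ∩ Zheng: (none).
Windows ≥ 30 min: (none).
That's 0 windows.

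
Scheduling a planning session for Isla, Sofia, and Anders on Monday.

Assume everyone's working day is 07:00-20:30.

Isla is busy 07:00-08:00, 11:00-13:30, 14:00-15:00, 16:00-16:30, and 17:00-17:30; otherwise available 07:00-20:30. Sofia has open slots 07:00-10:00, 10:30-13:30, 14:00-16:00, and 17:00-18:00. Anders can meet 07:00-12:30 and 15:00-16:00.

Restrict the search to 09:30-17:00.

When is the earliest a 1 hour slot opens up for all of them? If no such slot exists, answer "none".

Isla free within 07:00–20:30: 08:00–11:00, 13:30–14:00, 15:00–16:00, 16:30–17:00, 17:30–20:30.
Isla ∩ Sofia: 08:00–10:00, 10:30–11:00, 15:00–16:00, 17:30–18:00.
Isla ∩ Sofia ∩ Anders: 08:00–10:00, 10:30–11:00, 15:00–16:00.
Restricted to 09:30–17:00: 09:30–10:00, 10:30–11:00, 15:00–16:00.
Windows ≥ 60 min: 15:00–16:00.
Earliest such window starts at 15:00.

15:00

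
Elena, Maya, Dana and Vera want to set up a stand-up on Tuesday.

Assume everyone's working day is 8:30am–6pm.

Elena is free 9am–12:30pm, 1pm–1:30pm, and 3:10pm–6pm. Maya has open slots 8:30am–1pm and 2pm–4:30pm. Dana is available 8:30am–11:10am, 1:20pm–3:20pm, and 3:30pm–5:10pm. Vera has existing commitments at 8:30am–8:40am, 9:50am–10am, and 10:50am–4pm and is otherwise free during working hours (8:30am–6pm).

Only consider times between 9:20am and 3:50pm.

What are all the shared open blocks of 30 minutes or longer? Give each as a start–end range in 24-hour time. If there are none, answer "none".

09:20–09:50, 10:00–10:50

Vera free within 08:30–18:00: 08:40–09:50, 10:00–10:50, 16:00–18:00.
Elena ∩ Maya: 09:00–12:30, 15:10–16:30.
Elena ∩ Maya ∩ Dana: 09:00–11:10, 15:10–15:20, 15:30–16:30.
Elena ∩ Maya ∩ Dana ∩ Vera: 09:00–09:50, 10:00–10:50, 16:00–16:30.
Restricted to 09:20–15:50: 09:20–09:50, 10:00–10:50.
Windows ≥ 30 min: 09:20–09:50, 10:00–10:50.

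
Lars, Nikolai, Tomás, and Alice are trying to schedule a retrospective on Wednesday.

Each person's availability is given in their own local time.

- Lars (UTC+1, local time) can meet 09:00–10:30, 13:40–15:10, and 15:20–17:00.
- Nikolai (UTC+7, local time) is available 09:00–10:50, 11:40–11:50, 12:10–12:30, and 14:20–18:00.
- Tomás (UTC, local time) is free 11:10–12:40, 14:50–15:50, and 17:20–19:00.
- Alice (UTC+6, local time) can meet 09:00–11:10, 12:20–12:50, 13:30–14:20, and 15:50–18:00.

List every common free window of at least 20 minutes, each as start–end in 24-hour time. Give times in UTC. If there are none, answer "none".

Lars → UTC: 08:00–09:30, 12:40–14:10, 14:20–16:00.
Nikolai → UTC: 02:00–03:50, 04:40–04:50, 05:10–05:30, 07:20–11:00.
Tomás → UTC: 11:10–12:40, 14:50–15:50, 17:20–19:00.
Alice → UTC: 03:00–05:10, 06:20–06:50, 07:30–08:20, 09:50–12:00.
Lars ∩ Nikolai: 08:00–09:30.
Lars ∩ Nikolai ∩ Tomás: (none).
Lars ∩ Nikolai ∩ Tomás ∩ Alice: (none).
Windows ≥ 20 min: (none).

none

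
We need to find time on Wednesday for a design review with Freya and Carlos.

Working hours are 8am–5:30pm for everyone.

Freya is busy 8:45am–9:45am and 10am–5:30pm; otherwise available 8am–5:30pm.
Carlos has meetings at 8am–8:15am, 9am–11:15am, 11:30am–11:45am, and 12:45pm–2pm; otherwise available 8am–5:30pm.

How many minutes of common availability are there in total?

30 minutes

Freya free within 08:00–17:30: 08:00–08:45, 09:45–10:00.
Carlos free within 08:00–17:30: 08:15–09:00, 11:15–11:30, 11:45–12:45, 14:00–17:30.
Freya ∩ Carlos: 08:15–08:45.
Total common minutes: 30.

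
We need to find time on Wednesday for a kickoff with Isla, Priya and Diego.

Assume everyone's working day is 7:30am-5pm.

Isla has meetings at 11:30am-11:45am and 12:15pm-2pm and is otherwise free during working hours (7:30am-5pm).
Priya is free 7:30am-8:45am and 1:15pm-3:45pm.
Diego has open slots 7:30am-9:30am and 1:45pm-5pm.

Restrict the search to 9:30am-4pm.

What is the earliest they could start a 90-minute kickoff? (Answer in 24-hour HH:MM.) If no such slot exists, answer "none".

14:00

Isla free within 07:30–17:00: 07:30–11:30, 11:45–12:15, 14:00–17:00.
Isla ∩ Priya: 07:30–08:45, 14:00–15:45.
Isla ∩ Priya ∩ Diego: 07:30–08:45, 14:00–15:45.
Restricted to 09:30–16:00: 14:00–15:45.
Windows ≥ 90 min: 14:00–15:45.
Earliest such window starts at 14:00.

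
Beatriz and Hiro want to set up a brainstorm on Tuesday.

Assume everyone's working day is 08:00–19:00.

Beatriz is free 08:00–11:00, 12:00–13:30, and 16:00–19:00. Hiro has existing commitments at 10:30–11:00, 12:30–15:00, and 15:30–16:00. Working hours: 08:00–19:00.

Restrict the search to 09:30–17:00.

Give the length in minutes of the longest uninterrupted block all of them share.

Hiro free within 08:00–19:00: 08:00–10:30, 11:00–12:30, 15:00–15:30, 16:00–19:00.
Beatriz ∩ Hiro: 08:00–10:30, 12:00–12:30, 16:00–19:00.
Restricted to 09:30–17:00: 09:30–10:30, 12:00–12:30, 16:00–17:00.
Common window lengths: 60, 30, 60 min; longest is 60.

60 minutes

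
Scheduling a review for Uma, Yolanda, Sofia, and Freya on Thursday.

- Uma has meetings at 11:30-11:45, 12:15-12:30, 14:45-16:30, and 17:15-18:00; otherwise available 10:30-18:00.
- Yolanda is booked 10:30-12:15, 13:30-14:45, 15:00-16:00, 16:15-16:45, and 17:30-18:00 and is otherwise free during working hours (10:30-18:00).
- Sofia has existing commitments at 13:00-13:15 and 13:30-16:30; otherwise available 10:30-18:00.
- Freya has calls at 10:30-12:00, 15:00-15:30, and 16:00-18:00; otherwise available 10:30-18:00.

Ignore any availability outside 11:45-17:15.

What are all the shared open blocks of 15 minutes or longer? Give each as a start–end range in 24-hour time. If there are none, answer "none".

Uma free within 10:30–18:00: 10:30–11:30, 11:45–12:15, 12:30–14:45, 16:30–17:15.
Yolanda free within 10:30–18:00: 12:15–13:30, 14:45–15:00, 16:00–16:15, 16:45–17:30.
Sofia free within 10:30–18:00: 10:30–13:00, 13:15–13:30, 16:30–18:00.
Freya free within 10:30–18:00: 12:00–15:00, 15:30–16:00.
Uma ∩ Yolanda: 12:30–13:30, 16:45–17:15.
Uma ∩ Yolanda ∩ Sofia: 12:30–13:00, 13:15–13:30, 16:45–17:15.
Uma ∩ Yolanda ∩ Sofia ∩ Freya: 12:30–13:00, 13:15–13:30.
Restricted to 11:45–17:15: 12:30–13:00, 13:15–13:30.
Windows ≥ 15 min: 12:30–13:00, 13:15–13:30.

12:30–13:00, 13:15–13:30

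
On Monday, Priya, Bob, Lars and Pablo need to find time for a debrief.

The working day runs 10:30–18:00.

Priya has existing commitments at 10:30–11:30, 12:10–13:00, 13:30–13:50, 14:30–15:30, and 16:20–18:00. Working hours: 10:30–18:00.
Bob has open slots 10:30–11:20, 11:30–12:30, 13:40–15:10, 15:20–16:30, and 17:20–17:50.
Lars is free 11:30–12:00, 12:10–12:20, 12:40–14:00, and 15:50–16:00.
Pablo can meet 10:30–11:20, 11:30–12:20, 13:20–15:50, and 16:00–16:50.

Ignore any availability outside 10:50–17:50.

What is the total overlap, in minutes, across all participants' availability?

40 minutes

Priya free within 10:30–18:00: 11:30–12:10, 13:00–13:30, 13:50–14:30, 15:30–16:20.
Priya ∩ Bob: 11:30–12:10, 13:50–14:30, 15:30–16:20.
Priya ∩ Bob ∩ Lars: 11:30–12:00, 13:50–14:00, 15:50–16:00.
Priya ∩ Bob ∩ Lars ∩ Pablo: 11:30–12:00, 13:50–14:00.
Restricted to 10:50–17:50: 11:30–12:00, 13:50–14:00.
Total common minutes: 30 + 10 = 40.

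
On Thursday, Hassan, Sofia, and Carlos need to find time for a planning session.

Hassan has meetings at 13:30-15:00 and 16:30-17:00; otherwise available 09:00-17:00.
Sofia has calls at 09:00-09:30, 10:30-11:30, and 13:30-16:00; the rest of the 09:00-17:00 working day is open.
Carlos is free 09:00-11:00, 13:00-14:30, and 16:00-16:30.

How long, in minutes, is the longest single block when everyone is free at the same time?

60 minutes

Hassan free within 09:00–17:00: 09:00–13:30, 15:00–16:30.
Sofia free within 09:00–17:00: 09:30–10:30, 11:30–13:30, 16:00–17:00.
Hassan ∩ Sofia: 09:30–10:30, 11:30–13:30, 16:00–16:30.
Hassan ∩ Sofia ∩ Carlos: 09:30–10:30, 13:00–13:30, 16:00–16:30.
Common window lengths: 60, 30, 30 min; longest is 60.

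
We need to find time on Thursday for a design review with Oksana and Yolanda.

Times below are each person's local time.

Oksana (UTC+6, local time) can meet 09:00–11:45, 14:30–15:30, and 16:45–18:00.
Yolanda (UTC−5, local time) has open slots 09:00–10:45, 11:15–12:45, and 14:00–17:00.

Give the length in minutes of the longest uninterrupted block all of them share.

0 minutes

Oksana → UTC: 03:00–05:45, 08:30–09:30, 10:45–12:00.
Yolanda → UTC: 14:00–15:45, 16:15–17:45, 19:00–22:00.
Oksana ∩ Yolanda: (none).
No common window.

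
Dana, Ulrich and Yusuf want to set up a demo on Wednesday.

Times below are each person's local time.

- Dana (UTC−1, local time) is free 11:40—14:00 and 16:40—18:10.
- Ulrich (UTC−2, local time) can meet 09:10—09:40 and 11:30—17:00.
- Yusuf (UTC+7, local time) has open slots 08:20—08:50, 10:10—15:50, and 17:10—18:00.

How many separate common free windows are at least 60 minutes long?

0

Dana → UTC: 12:40–15:00, 17:40–19:10.
Ulrich → UTC: 11:10–11:40, 13:30–19:00.
Yusuf → UTC: 01:20–01:50, 03:10–08:50, 10:10–11:00.
Dana ∩ Ulrich: 13:30–15:00, 17:40–19:00.
Dana ∩ Ulrich ∩ Yusuf: (none).
Windows ≥ 60 min: (none).
That's 0 windows.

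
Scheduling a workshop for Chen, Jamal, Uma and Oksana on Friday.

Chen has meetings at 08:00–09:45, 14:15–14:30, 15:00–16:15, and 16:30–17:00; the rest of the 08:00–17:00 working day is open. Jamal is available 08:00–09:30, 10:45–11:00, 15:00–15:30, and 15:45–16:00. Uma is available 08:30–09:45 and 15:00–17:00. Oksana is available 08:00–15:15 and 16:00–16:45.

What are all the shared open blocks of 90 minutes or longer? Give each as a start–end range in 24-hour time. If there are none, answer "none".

Chen free within 08:00–17:00: 09:45–14:15, 14:30–15:00, 16:15–16:30.
Chen ∩ Jamal: 10:45–11:00.
Chen ∩ Jamal ∩ Uma: (none).
Chen ∩ Jamal ∩ Uma ∩ Oksana: (none).
Windows ≥ 90 min: (none).

none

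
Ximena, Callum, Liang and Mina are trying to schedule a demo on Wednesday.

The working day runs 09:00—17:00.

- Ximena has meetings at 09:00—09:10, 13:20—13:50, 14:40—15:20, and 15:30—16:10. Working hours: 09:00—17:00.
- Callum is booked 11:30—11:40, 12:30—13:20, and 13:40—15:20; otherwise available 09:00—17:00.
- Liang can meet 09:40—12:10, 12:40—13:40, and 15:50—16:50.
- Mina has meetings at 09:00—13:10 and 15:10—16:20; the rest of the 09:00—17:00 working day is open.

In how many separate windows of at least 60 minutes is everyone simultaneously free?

0

Ximena free within 09:00–17:00: 09:10–13:20, 13:50–14:40, 15:20–15:30, 16:10–17:00.
Callum free within 09:00–17:00: 09:00–11:30, 11:40–12:30, 13:20–13:40, 15:20–17:00.
Mina free within 09:00–17:00: 13:10–15:10, 16:20–17:00.
Ximena ∩ Callum: 09:10–11:30, 11:40–12:30, 15:20–15:30, 16:10–17:00.
Ximena ∩ Callum ∩ Liang: 09:40–11:30, 11:40–12:10, 16:10–16:50.
Ximena ∩ Callum ∩ Liang ∩ Mina: 16:20–16:50.
Windows ≥ 60 min: (none).
That's 0 windows.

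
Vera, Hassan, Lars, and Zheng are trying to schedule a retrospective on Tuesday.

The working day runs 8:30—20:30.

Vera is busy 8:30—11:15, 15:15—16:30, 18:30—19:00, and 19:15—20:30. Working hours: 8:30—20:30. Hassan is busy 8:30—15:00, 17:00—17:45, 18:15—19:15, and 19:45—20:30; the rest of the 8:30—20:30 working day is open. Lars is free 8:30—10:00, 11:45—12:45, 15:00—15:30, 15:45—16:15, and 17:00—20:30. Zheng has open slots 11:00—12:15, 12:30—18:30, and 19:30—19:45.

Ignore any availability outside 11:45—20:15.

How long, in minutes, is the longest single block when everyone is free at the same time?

30 minutes

Vera free within 08:30–20:30: 11:15–15:15, 16:30–18:30, 19:00–19:15.
Hassan free within 08:30–20:30: 15:00–17:00, 17:45–18:15, 19:15–19:45.
Vera ∩ Hassan: 15:00–15:15, 16:30–17:00, 17:45–18:15.
Vera ∩ Hassan ∩ Lars: 15:00–15:15, 17:45–18:15.
Vera ∩ Hassan ∩ Lars ∩ Zheng: 15:00–15:15, 17:45–18:15.
Restricted to 11:45–20:15: 15:00–15:15, 17:45–18:15.
Common window lengths: 15, 30 min; longest is 30.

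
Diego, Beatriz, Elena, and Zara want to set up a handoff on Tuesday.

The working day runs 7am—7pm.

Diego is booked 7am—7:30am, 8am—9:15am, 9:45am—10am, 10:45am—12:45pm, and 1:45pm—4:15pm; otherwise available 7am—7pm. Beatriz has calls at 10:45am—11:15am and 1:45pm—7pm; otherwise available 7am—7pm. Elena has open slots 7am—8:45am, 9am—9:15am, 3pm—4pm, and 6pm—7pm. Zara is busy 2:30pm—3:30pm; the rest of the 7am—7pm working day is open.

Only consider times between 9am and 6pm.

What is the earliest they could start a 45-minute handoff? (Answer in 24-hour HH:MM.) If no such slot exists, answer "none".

Diego free within 07:00–19:00: 07:30–08:00, 09:15–09:45, 10:00–10:45, 12:45–13:45, 16:15–19:00.
Beatriz free within 07:00–19:00: 07:00–10:45, 11:15–13:45.
Zara free within 07:00–19:00: 07:00–14:30, 15:30–19:00.
Diego ∩ Beatriz: 07:30–08:00, 09:15–09:45, 10:00–10:45, 12:45–13:45.
Diego ∩ Beatriz ∩ Elena: 07:30–08:00.
Diego ∩ Beatriz ∩ Elena ∩ Zara: 07:30–08:00.
Restricted to 09:00–18:00: (none).
Windows ≥ 45 min: (none).

none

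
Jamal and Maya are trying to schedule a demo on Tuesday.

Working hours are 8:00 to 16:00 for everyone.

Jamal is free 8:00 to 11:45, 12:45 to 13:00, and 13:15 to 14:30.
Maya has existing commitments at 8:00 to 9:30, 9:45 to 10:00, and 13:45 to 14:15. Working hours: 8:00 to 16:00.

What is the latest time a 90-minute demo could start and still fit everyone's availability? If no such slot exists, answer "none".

10:15

Maya free within 08:00–16:00: 09:30–09:45, 10:00–13:45, 14:15–16:00.
Jamal ∩ Maya: 09:30–09:45, 10:00–11:45, 12:45–13:00, 13:15–13:45, 14:15–14:30.
Windows ≥ 90 min: 10:00–11:45.
Latest start in the last window 10:00–11:45 is 11:45 − 90 min = 10:15.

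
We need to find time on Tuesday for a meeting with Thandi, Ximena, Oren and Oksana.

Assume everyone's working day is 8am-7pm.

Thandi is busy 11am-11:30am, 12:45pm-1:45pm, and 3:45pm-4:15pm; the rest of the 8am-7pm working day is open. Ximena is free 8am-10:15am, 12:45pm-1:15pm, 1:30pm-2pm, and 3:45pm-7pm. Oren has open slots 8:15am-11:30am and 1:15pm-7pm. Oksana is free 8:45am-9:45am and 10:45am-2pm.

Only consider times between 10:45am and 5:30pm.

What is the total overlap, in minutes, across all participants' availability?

Thandi free within 08:00–19:00: 08:00–11:00, 11:30–12:45, 13:45–15:45, 16:15–19:00.
Thandi ∩ Ximena: 08:00–10:15, 13:45–14:00, 16:15–19:00.
Thandi ∩ Ximena ∩ Oren: 08:15–10:15, 13:45–14:00, 16:15–19:00.
Thandi ∩ Ximena ∩ Oren ∩ Oksana: 08:45–09:45, 13:45–14:00.
Restricted to 10:45–17:30: 13:45–14:00.
Total common minutes: 15.

15 minutes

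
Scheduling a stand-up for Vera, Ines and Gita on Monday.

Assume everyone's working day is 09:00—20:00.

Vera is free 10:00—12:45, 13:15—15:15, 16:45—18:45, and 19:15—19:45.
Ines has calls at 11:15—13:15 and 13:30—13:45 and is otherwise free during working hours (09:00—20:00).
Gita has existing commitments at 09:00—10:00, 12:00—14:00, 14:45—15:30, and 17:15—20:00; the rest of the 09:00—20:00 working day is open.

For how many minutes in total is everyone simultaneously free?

Ines free within 09:00–20:00: 09:00–11:15, 13:15–13:30, 13:45–20:00.
Gita free within 09:00–20:00: 10:00–12:00, 14:00–14:45, 15:30–17:15.
Vera ∩ Ines: 10:00–11:15, 13:15–13:30, 13:45–15:15, 16:45–18:45, 19:15–19:45.
Vera ∩ Ines ∩ Gita: 10:00–11:15, 14:00–14:45, 16:45–17:15.
Total common minutes: 75 + 45 + 30 = 150.

150 minutes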